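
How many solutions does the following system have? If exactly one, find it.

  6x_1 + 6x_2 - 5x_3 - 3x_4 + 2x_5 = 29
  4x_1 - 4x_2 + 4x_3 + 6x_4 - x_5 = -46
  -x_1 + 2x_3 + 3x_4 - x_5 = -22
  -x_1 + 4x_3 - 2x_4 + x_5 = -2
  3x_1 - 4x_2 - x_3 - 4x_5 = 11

x_1 = 0, x_2 = 0, x_3 = -3, x_4 = -6, x_5 = -2

Row-reduce the augmented matrix:
R1 ← R1 / (6).
R2 ← R2 − 4·R1.
R3 ← R3 + 1·R1.
R4 ← R4 + 1·R1.
R5 ← R5 − 3·R1.
R2 ← R2 / (-8).
R1 ← R1 − 1·R2.
R3 ← R3 − 1·R2.
R4 ← R4 − 1·R2.
R5 ← R5 + 7·R2.
R3 ← R3 / (25/12).
R1 ← R1 − 1/12·R3.
R2 ← R2 + 11/12·R3.
R4 ← R4 − 49/12·R3.
R5 ← R5 + 59/12·R3.
R4 ← R4 / (-209/25).
R1 ← R1 − 9/25·R4.
R2 ← R2 − 27/50·R4.
R3 ← R3 − 42/25·R4.
R5 ← R5 − 69/25·R4.
R5 ← R5 / (-1779/418).
R1 ← R1 − 43/209·R5.
R2 ← R2 − 49/836·R5.
R3 ← R3 − 53/418·R5.
R4 ← R4 + 73/209·R5.
Reading off the reduced rows gives x_1 = 0, x_2 = 0, x_3 = -3, x_4 = -6, x_5 = -2.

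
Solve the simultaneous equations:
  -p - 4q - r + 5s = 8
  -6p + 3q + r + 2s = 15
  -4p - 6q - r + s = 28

infinitely many solutions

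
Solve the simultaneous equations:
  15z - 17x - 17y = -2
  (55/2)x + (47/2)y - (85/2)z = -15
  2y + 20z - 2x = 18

infinitely many solutions

Row-reduce:
R1 ← R1 / (-17).
R2 ← R2 − 55/2·R1.
R3 ← R3 + 2·R1.
R2 ← R2 / (-4).
R1 ← R1 − 1·R2.
R3 ← R3 − 4·R2.
Rank is 2 with 3 unknowns, leaving z free.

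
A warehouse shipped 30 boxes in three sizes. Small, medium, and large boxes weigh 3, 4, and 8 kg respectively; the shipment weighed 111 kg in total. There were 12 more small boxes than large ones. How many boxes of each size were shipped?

small boxes: 13, medium boxes: 16, large boxes: 1

Let s = small boxes, m = medium boxes, l = large boxes.
  s + m + l = 30
  8l + 4m + 3s = 111
  -l + s = 12
Row-reduce the augmented matrix:
R2 ← R2 − 3·R1.
R3 ← R3 − 1·R1.
R1 ← R1 − 1·R2.
R3 ← R3 + 1·R2.
R3 ← R3 / (3).
R1 ← R1 + 4·R3.
R2 ← R2 − 5·R3.
Reading off the reduced rows gives s = 13, m = 16, l = 1.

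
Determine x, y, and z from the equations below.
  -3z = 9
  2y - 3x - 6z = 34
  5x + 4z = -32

Row-reduce the augmented matrix:
Swap R1 and R2.
R1 ← R1 / (-3).
R3 ← R3 − 5·R1.
Swap R2 and R3.
R2 ← R2 / (10/3).
R1 ← R1 + 2/3·R2.
R3 ← R3 / (-3).
R1 ← R1 − 4/5·R3.
R2 ← R2 + 9/5·R3.
Reading off the reduced rows gives x = -4, y = 2, z = -3.

x = -4, y = 2, z = -3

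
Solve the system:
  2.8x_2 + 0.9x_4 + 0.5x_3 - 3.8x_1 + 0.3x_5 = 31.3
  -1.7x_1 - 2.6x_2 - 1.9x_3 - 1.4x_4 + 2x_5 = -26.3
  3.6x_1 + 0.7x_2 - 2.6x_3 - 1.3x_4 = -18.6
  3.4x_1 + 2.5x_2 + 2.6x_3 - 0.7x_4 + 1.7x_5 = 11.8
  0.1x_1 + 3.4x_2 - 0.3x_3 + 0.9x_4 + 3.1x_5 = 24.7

Row-reduce the augmented matrix:
R1 ← R1 / (-19/5).
R2 ← R2 + 17/10·R1.
R3 ← R3 − 18/5·R1.
R4 ← R4 − 17/5·R1.
R5 ← R5 − 1/10·R1.
R2 ← R2 / (-366/95).
R1 ← R1 + 14/19·R2.
R3 ← R3 − 637/190·R2.
R4 ← R4 − 951/190·R2.
R5 ← R5 − 66/19·R2.
R3 ← R3 / (-3879/976).
R1 ← R1 − 67/244·R3.
R2 ← R2 − 269/488·R3.
R4 ← R4 − 1407/4880·R3.
R5 ← R5 + 1343/610·R3.
R4 ← R4 / (-46217/19395).
R1 ← R1 + 365/11637·R4.
R2 ← R2 − 2191/11637·R4.
R3 ← R3 − 5903/11637·R4.
R5 ← R5 − 48313/116370·R4.
R5 ← R5 / (62707373/13865100).
R1 ← R1 + 504157/1386510·R5.
R2 ← R2 − 38353/277302·R5.
R3 ← R3 − 134339/277302·R5.
R4 ← R4 + 878753/462170·R5.
Reading off the reduced rows gives x_1 = -2, x_2 = 6, x_3 = 3, x_4 = 6, x_5 = 0.

x_1 = -2, x_2 = 6, x_3 = 3, x_4 = 6, x_5 = 0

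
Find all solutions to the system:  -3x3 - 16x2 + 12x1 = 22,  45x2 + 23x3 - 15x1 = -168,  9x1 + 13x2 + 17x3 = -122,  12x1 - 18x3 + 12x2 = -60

no solution

Row-reduce:
R1 ← R1 / (12).
R2 ← R2 + 15·R1.
R3 ← R3 − 9·R1.
R4 ← R4 − 12·R1.
R2 ← R2 / (25).
R1 ← R1 + 4/3·R2.
R3 ← R3 − 25·R2.
R4 ← R4 − 28·R2.
Swap R3 and R4.
R3 ← R3 / (-914/25).
R1 ← R1 − 233/300·R3.
R2 ← R2 − 77/100·R3.
Row 4 reduces to 0 = 2, a contradiction. The system is inconsistent.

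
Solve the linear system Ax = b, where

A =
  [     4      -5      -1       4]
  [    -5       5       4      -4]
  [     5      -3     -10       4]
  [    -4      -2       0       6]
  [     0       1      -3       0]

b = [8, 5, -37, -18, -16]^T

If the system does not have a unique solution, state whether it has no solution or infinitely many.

Row-reduce the augmented matrix:
R1 ← R1 / (4).
R2 ← R2 + 5·R1.
R3 ← R3 − 5·R1.
R4 ← R4 + 4·R1.
R2 ← R2 / (-5/4).
R1 ← R1 + 5/4·R2.
R3 ← R3 − 13/4·R2.
R4 ← R4 + 7·R2.
R5 ← R5 − 1·R2.
R3 ← R3 / (-8/5).
R1 ← R1 + 3·R3.
R2 ← R2 + 11/5·R3.
R4 ← R4 + 82/5·R3.
R5 ← R5 + 4/5·R3.
R4 ← R4 / (-12).
R1 ← R1 + 3·R4.
R2 ← R2 + 3·R4.
R3 ← R3 + 1·R4.
R5 reduces to 0 = 0, so the extra equation is consistent.
Reading off the reduced rows gives x_1 = 5, x_2 = 2, x_3 = 6, x_4 = 1.

x_1 = 5, x_2 = 2, x_3 = 6, x_4 = 1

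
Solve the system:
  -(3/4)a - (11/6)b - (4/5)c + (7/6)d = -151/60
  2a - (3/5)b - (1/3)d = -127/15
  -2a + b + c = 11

Row-reduce:
R1 ← R1 / (-3/4).
R2 ← R2 − 2·R1.
R3 ← R3 + 2·R1.
R2 ← R2 / (-247/45).
R1 ← R1 − 22/9·R2.
R3 ← R3 − 53/9·R2.
R3 ← R3 / (1043/1235).
R1 ← R1 − 144/1235·R3.
R2 ← R2 − 96/247·R3.
Rank is 3 with 4 unknowns, leaving d free.

infinitely many solutions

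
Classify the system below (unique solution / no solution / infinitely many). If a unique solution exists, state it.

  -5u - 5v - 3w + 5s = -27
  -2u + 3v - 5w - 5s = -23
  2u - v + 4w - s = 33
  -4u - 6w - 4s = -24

Row-reduce the augmented matrix:
R1 ← R1 / (-5).
R2 ← R2 + 2·R1.
R3 ← R3 − 2·R1.
R4 ← R4 + 4·R1.
R2 ← R2 / (5).
R1 ← R1 − 1·R2.
R3 ← R3 + 3·R2.
R4 ← R4 − 4·R2.
R3 ← R3 / (13/25).
R1 ← R1 − 34/25·R3.
R2 ← R2 + 19/25·R3.
R4 ← R4 + 14/25·R3.
R4 ← R4 / (-76/13).
R1 ← R1 − 114/13·R4.
R2 ← R2 + 79/13·R4.
R3 ← R3 + 80/13·R4.
Reading off the reduced rows gives u = 4, v = -5, w = 4, s = -4.

u = 4, v = -5, w = 4, s = -4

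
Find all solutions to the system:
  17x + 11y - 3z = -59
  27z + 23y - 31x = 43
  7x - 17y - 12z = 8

infinitely many solutions

Row-reduce:
R1 ← R1 / (17).
R2 ← R2 + 31·R1.
R3 ← R3 − 7·R1.
R2 ← R2 / (732/17).
R1 ← R1 − 11/17·R2.
R3 ← R3 + 366/17·R2.
Rank is 2 with 3 unknowns, leaving z free.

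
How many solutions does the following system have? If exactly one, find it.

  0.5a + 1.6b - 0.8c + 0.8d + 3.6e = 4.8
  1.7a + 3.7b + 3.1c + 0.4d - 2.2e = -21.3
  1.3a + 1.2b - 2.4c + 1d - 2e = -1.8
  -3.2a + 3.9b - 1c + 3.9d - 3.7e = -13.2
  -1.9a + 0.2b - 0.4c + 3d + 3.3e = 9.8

a = 0, b = -3, c = -2, d = 1, e = 2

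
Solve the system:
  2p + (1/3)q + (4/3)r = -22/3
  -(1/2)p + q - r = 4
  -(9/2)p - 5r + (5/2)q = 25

no solution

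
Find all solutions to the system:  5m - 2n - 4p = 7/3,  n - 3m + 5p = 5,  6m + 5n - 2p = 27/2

Row-reduce the augmented matrix:
R1 ← R1 / (5).
R2 ← R2 + 3·R1.
R3 ← R3 − 6·R1.
R2 ← R2 / (-1/5).
R1 ← R1 + 2/5·R2.
R3 ← R3 − 37/5·R2.
R3 ← R3 / (99).
R1 ← R1 + 6·R3.
R2 ← R2 + 13·R3.
Reading off the reduced rows gives m = 8/3, n = 1/2, p = 5/2.

m = 8/3, n = 1/2, p = 5/2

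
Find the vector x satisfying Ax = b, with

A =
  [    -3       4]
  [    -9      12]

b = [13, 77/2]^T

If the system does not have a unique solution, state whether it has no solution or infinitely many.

no solution

Row-reduce:
R1 ← R1 / (-3).
R2 ← R2 + 9·R1.
Row 2 reduces to 0 = -1/2, a contradiction. The system is inconsistent.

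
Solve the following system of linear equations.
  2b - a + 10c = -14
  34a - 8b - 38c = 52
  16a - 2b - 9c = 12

Row-reduce:
R1 ← R1 / (-1).
R2 ← R2 − 34·R1.
R3 ← R3 − 16·R1.
R2 ← R2 / (60).
R1 ← R1 + 2·R2.
R3 ← R3 − 30·R2.
Rank is 2 with 3 unknowns, leaving c free.

infinitely many solutions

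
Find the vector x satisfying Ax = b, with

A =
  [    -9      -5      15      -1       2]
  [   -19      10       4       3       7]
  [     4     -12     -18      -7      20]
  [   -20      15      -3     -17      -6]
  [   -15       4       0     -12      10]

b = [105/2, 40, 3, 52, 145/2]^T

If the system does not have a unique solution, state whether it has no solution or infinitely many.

Row-reduce the augmented matrix:
R1 ← R1 / (-9).
R2 ← R2 + 19·R1.
R3 ← R3 − 4·R1.
R4 ← R4 + 20·R1.
R5 ← R5 + 15·R1.
R2 ← R2 / (185/9).
R1 ← R1 − 5/9·R2.
R3 ← R3 + 128/9·R2.
R4 ← R4 − 235/9·R2.
R5 ← R5 − 37/3·R2.
R3 ← R3 / (-5638/185).
R1 ← R1 + 34/37·R3.
R2 ← R2 + 249/185·R3.
R4 ← R4 + 44/37·R3.
R5 ← R5 + 42/5·R3.
R4 ← R4 / (-59531/2819).
R1 ← R1 − 256/2819·R4.
R2 ← R2 − 2375/5638·R4.
R3 ← R3 − 723/5638·R4.
R5 ← R5 + 34738/2819·R4.
R5 ← R5 / (439677/59531).
R1 ← R1 + 62449/59531·R5.
R2 ← R2 + 139157/119062·R5.
R3 ← R3 + 99863/119062·R5.
R4 ← R4 − 41899/59531·R5.
Reading off the reduced rows gives x_1 = -1/2, x_2 = 1, x_3 = 3, x_4 = -3, x_5 = 5/2.

x_1 = -1/2, x_2 = 1, x_3 = 3, x_4 = -3, x_5 = 5/2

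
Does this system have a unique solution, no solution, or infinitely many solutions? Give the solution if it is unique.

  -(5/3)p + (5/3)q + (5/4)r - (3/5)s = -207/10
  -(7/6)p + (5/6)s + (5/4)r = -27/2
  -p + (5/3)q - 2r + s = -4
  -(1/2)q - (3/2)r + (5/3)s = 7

p = 3, q = -6, r = -6, s = -3

Row-reduce the augmented matrix:
R1 ← R1 / (-5/3).
R2 ← R2 + 7/6·R1.
R3 ← R3 + 1·R1.
R2 ← R2 / (-7/6).
R1 ← R1 + 1·R2.
R3 ← R3 − 2/3·R2.
R4 ← R4 + 1/2·R2.
R3 ← R3 / (-71/28).
R1 ← R1 + 15/14·R3.
R2 ← R2 + 9/28·R3.
R4 ← R4 + 93/56·R3.
R4 ← R4 / (-1226/5325).
R1 ← R1 + 113/71·R4.
R2 ← R2 + 2374/1775·R4.
R3 ← R3 + 872/1065·R4.
Reading off the reduced rows gives p = 3, q = -6, r = -6, s = -3.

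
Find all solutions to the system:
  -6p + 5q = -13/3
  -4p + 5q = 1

p = 8/3, q = 7/3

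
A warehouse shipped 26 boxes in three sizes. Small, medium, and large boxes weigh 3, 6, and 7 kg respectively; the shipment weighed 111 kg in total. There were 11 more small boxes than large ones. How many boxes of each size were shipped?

small boxes: 17, medium boxes: 3, large boxes: 6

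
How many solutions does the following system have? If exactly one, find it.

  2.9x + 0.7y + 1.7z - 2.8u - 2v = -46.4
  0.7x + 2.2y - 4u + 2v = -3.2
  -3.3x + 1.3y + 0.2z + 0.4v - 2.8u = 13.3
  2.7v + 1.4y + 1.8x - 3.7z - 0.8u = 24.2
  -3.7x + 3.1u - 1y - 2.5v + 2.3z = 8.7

x = -6, y = 5, z = -5, u = 5, v = 5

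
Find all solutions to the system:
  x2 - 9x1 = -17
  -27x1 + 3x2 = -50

Row-reduce:
R1 ← R1 / (-9).
R2 ← R2 + 27·R1.
Row 2 reduces to 0 = 1, a contradiction. The system is inconsistent.

no solution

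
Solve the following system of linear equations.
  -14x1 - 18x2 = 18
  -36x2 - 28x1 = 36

Row-reduce:
R1 ← R1 / (-14).
R2 ← R2 + 28·R1.
Rank is 1 with 2 unknowns, leaving x2 free.

infinitely many solutions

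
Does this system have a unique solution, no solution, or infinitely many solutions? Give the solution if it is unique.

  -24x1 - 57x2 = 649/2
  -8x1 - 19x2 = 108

no solution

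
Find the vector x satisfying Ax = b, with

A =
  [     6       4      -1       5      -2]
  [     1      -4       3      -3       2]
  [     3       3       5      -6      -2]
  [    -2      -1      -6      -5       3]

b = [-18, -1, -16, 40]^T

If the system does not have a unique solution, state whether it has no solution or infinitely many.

infinitely many solutions

Row-reduce:
R1 ← R1 / (6).
R2 ← R2 − 1·R1.
R3 ← R3 − 3·R1.
R4 ← R4 + 2·R1.
R2 ← R2 / (-14/3).
R1 ← R1 − 2/3·R2.
R3 ← R3 − 1·R2.
R4 ← R4 − 1/3·R2.
R3 ← R3 / (173/28).
R1 ← R1 − 2/7·R3.
R2 ← R2 + 19/28·R3.
R4 ← R4 + 171/28·R3.
R4 ← R4 / (-2218/173).
R1 ← R1 − 124/173·R4.
R2 ← R2 + 35/173·R4.
R3 ← R3 + 261/173·R4.
Rank is 4 with 5 unknowns, leaving x_5 free.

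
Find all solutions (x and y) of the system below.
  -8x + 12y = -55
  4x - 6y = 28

no solution

Row-reduce:
R1 ← R1 / (-8).
R2 ← R2 − 4·R1.
Row 2 reduces to 0 = 1/2, a contradiction. The system is inconsistent.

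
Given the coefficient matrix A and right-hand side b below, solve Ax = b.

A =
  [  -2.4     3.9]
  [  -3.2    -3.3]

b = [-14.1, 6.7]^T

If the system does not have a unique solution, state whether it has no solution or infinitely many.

Row-reduce the augmented matrix:
R1 ← R1 / (-12/5).
R2 ← R2 + 16/5·R1.
R2 ← R2 / (-17/2).
R1 ← R1 + 13/8·R2.
Reading off the reduced rows gives x_1 = 1, x_2 = -3.

x_1 = 1, x_2 = -3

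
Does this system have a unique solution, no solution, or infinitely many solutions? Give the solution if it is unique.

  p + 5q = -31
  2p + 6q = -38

p = -1, q = -6

From equation 1: p = -31 − 5·q.
Substitute into equation 2 and solve: q = -6.
Then p = -1.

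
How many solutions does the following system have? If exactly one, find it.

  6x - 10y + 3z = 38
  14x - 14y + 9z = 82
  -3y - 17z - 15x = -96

x = 0, y = -2, z = 6

Row-reduce the augmented matrix:
R1 ← R1 / (6).
R2 ← R2 − 14·R1.
R3 ← R3 + 15·R1.
R2 ← R2 / (28/3).
R1 ← R1 + 5/3·R2.
R3 ← R3 + 28·R2.
R3 ← R3 / (-7/2).
R1 ← R1 − 6/7·R3.
R2 ← R2 − 3/14·R3.
Reading off the reduced rows gives x = 0, y = -2, z = 6.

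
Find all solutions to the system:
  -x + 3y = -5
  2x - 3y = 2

x = -3, y = -8/3

Row-reduce the augmented matrix:
R1 ← R1 / (-1).
R2 ← R2 − 2·R1.
R2 ← R2 / (3).
R1 ← R1 + 3·R2.
Reading off the reduced rows gives x = -3, y = -8/3.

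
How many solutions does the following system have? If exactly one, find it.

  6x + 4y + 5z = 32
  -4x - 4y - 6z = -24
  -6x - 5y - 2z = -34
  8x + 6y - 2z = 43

Row-reduce:
R1 ← R1 / (6).
R2 ← R2 + 4·R1.
R3 ← R3 + 6·R1.
R4 ← R4 − 8·R1.
R2 ← R2 / (-4/3).
R1 ← R1 − 2/3·R2.
R3 ← R3 + 1·R2.
R4 ← R4 − 2/3·R2.
R3 ← R3 / (5).
R1 ← R1 + 1/2·R3.
R2 ← R2 − 2·R3.
R4 ← R4 + 10·R3.
Row 4 reduces to 0 = -1, a contradiction. The system is inconsistent.

no solution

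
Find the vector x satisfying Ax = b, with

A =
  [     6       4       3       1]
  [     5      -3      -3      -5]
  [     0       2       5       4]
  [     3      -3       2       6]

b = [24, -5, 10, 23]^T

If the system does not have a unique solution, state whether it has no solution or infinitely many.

Row-reduce the augmented matrix:
R1 ← R1 / (6).
R2 ← R2 − 5·R1.
R4 ← R4 − 3·R1.
R2 ← R2 / (-19/3).
R1 ← R1 − 2/3·R2.
R3 ← R3 − 2·R2.
R4 ← R4 + 5·R2.
R3 ← R3 / (62/19).
R1 ← R1 + 3/38·R3.
R2 ← R2 − 33/38·R3.
R4 ← R4 − 92/19·R3.
R4 ← R4 / (214/31).
R1 ← R1 + 49/124·R4.
R2 ← R2 − 43/124·R4.
R3 ← R3 − 41/62·R4.
Reading off the reduced rows gives x_1 = 3, x_2 = 2, x_3 = -2, x_4 = 4.

x_1 = 3, x_2 = 2, x_3 = -2, x_4 = 4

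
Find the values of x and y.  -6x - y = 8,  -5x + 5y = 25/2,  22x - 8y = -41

x = -3/2, y = 1

Row-reduce the augmented matrix:
R1 ← R1 / (-6).
R2 ← R2 + 5·R1.
R3 ← R3 − 22·R1.
R2 ← R2 / (35/6).
R1 ← R1 − 1/6·R2.
R3 ← R3 + 35/3·R2.
R3 reduces to 0 = 0, so the extra equation is consistent.
Reading off the reduced rows gives x = -3/2, y = 1.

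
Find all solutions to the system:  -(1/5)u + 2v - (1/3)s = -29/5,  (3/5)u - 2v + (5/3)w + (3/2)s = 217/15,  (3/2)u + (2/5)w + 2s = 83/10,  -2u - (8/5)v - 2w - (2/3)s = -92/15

Row-reduce the augmented matrix:
R1 ← R1 / (-1/5).
R2 ← R2 − 3/5·R1.
R3 ← R3 − 3/2·R1.
R4 ← R4 + 2·R1.
R2 ← R2 / (4).
R1 ← R1 + 10·R2.
R3 ← R3 − 15·R2.
R4 ← R4 + 108/5·R2.
R3 ← R3 / (-117/20).
R1 ← R1 − 25/6·R3.
R2 ← R2 − 5/12·R3.
R4 ← R4 − 7·R3.
R4 ← R4 / (1477/585).
R1 ← R1 − 430/351·R4.
R2 ← R2 + 31/702·R4.
R3 ← R3 − 95/234·R4.
Reading off the reduced rows gives u = 1, v = -7/3, w = 3, s = 14/5.

u = 1, v = -7/3, w = 3, s = 14/5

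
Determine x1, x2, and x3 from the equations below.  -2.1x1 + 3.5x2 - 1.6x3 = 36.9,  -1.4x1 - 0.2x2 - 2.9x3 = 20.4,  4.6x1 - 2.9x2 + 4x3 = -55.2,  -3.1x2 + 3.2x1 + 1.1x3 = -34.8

x1 = -3, x2 = 6, x3 = -6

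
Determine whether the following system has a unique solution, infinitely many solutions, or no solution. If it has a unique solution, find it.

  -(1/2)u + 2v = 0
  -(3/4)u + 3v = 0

Row-reduce:
R1 ← R1 / (-1/2).
R2 ← R2 + 3/4·R1.
Rank is 1 with 2 unknowns, leaving v free.

infinitely many solutions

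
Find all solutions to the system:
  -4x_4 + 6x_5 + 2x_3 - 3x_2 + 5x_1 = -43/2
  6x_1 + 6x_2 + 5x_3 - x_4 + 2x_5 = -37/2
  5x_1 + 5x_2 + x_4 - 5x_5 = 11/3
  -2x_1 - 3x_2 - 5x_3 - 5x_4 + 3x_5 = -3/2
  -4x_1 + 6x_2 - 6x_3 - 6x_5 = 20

x_1 = -3/2, x_2 = -2/3, x_3 = 0, x_4 = -1/2, x_5 = -3

Row-reduce the augmented matrix:
R1 ← R1 / (5).
R2 ← R2 − 6·R1.
R3 ← R3 − 5·R1.
R4 ← R4 + 2·R1.
R5 ← R5 + 4·R1.
R2 ← R2 / (48/5).
R1 ← R1 + 3/5·R2.
R3 ← R3 − 8·R2.
R4 ← R4 + 21/5·R2.
R5 ← R5 − 18/5·R2.
R3 ← R3 / (-25/6).
R1 ← R1 − 9/16·R3.
R2 ← R2 − 13/48·R3.
R4 ← R4 + 49/16·R3.
R5 ← R5 + 43/8·R3.
R4 ← R4 / (-1257/200).
R1 ← R1 + 63/200·R4.
R2 ← R2 − 103/200·R4.
R3 ← R3 + 11/25·R4.
R5 ← R5 + 699/100·R4.
R5 ← R5 / (178/419).
R1 ← R1 + 179/419·R5.
R2 ← R2 + 133/419·R5.
R3 ← R3 − 435/419·R5.
R4 ← R4 + 535/419·R5.
Reading off the reduced rows gives x_1 = -3/2, x_2 = -2/3, x_3 = 0, x_4 = -1/2, x_5 = -3.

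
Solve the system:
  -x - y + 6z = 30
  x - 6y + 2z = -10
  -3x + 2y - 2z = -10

x = 2, y = 4, z = 6

Row-reduce the augmented matrix:
R1 ← R1 / (-1).
R2 ← R2 − 1·R1.
R3 ← R3 + 3·R1.
R2 ← R2 / (-7).
R1 ← R1 − 1·R2.
R3 ← R3 − 5·R2.
R3 ← R3 / (-100/7).
R1 ← R1 + 34/7·R3.
R2 ← R2 + 8/7·R3.
Reading off the reduced rows gives x = 2, y = 4, z = 6.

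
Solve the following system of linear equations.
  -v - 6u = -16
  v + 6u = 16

infinitely many solutions

Row-reduce:
R1 ← R1 / (-6).
R2 ← R2 − 6·R1.
Rank is 1 with 2 unknowns, leaving v free.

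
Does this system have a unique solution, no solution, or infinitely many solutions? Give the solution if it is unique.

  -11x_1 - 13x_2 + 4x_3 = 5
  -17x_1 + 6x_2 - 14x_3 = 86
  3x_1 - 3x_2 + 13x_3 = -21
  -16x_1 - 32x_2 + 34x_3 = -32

Row-reduce the augmented matrix:
R1 ← R1 / (-11).
R2 ← R2 + 17·R1.
R3 ← R3 − 3·R1.
R4 ← R4 + 16·R1.
R2 ← R2 / (287/11).
R1 ← R1 − 13/11·R2.
R3 ← R3 + 72/11·R2.
R4 ← R4 + 144/11·R2.
R3 ← R3 / (2591/287).
R1 ← R1 − 158/287·R3.
R2 ← R2 + 222/287·R3.
R4 ← R4 − 5182/287·R3.
R4 reduces to 0 = 0, so the extra equation is consistent.
Reading off the reduced rows gives x_1 = -4, x_2 = 3, x_3 = 0.

x_1 = -4, x_2 = 3, x_3 = 0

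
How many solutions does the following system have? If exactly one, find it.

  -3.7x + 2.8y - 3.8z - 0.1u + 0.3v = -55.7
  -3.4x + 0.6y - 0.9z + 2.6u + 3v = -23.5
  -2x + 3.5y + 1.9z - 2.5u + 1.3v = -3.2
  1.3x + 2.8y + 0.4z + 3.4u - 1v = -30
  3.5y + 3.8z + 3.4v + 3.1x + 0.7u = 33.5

x = 6, y = -6, z = 5, u = -5, v = 6

Row-reduce the augmented matrix:
R1 ← R1 / (-37/10).
R2 ← R2 + 17/5·R1.
R3 ← R3 + 2·R1.
R4 ← R4 − 13/10·R1.
R5 ← R5 − 31/10·R1.
R2 ← R2 / (-73/37).
R1 ← R1 + 28/37·R2.
R3 ← R3 − 147/74·R2.
R4 ← R4 − 140/37·R2.
R5 ← R5 − 2163/370·R2.
R3 ← R3 / (9583/1460).
R1 ← R1 − 12/365·R3.
R2 ← R2 + 959/730·R3.
R4 ← R4 − 1473/365·R3.
R5 ← R5 − 60561/7300·R3.
R4 ← R4 / (801603/95830).
R1 ← R1 + 48241/47915·R4.
R2 ← R2 + 8977/6845·R4.
R3 ← R3 − 386/9583·R4.
R5 ← R5 − 3956901/479150·R4.
R5 ← R5 / (65453909/13360050).
R1 ← R1 + 3653212/4008015·R5.
R2 ← R2 + 1199578/4008015·R5.
R3 ← R3 − 466448/801603·R5.
R4 ← R4 − 186299/801603·R5.
Reading off the reduced rows gives x = 6, y = -6, z = 5, u = -5, v = 6.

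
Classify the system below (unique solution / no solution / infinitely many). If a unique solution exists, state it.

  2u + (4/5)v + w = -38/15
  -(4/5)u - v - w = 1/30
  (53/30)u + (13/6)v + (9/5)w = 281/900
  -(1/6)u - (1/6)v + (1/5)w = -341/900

u = -5/3, v = 5/2, w = -6/5

Row-reduce the augmented matrix:
R1 ← R1 / (2).
R2 ← R2 + 4/5·R1.
R3 ← R3 − 53/30·R1.
R4 ← R4 + 1/6·R1.
R2 ← R2 / (-17/25).
R1 ← R1 − 2/5·R2.
R3 ← R3 − 73/50·R2.
R4 ← R4 + 1/10·R2.
R3 ← R3 / (-379/1020).
R1 ← R1 − 5/34·R3.
R2 ← R2 − 15/17·R3.
R4 ← R4 − 379/1020·R3.
R4 reduces to 0 = 0, so the extra equation is consistent.
Reading off the reduced rows gives u = -5/3, v = 5/2, w = -6/5.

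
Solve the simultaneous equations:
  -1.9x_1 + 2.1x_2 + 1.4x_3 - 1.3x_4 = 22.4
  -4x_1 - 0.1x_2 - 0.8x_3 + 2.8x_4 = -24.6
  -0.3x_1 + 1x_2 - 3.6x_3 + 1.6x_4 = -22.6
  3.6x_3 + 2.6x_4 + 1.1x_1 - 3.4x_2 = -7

Row-reduce the augmented matrix:
R1 ← R1 / (-19/10).
R2 ← R2 + 4·R1.
R3 ← R3 + 3/10·R1.
R4 ← R4 − 11/10·R1.
R2 ← R2 / (-859/190).
R1 ← R1 + 21/19·R2.
R3 ← R3 − 127/190·R2.
R4 ← R4 + 83/38·R2.
R3 ← R3 / (-18791/4295).
R1 ← R1 − 154/859·R3.
R2 ← R2 − 712/859·R3.
R4 ← R4 − 26719/4295·R3.
R4 ← R4 / (272779/93955).
R1 ← R1 + 10558/18791·R4.
R2 ← R2 + 13672/18791·R4.
R3 ← R3 + 22539/37582·R4.
Reading off the reduced rows gives x_1 = 2, x_2 = 6, x_3 = 6, x_4 = -4.

x_1 = 2, x_2 = 6, x_3 = 6, x_4 = -4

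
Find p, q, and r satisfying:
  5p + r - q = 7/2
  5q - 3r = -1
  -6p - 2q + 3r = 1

p = 1/2, q = 1, r = 2

Row-reduce the augmented matrix:
R1 ← R1 / (5).
R3 ← R3 + 6·R1.
R2 ← R2 / (5).
R1 ← R1 + 1/5·R2.
R3 ← R3 + 16/5·R2.
R3 ← R3 / (57/25).
R1 ← R1 − 2/25·R3.
R2 ← R2 + 3/5·R3.
Reading off the reduced rows gives p = 1/2, q = 1, r = 2.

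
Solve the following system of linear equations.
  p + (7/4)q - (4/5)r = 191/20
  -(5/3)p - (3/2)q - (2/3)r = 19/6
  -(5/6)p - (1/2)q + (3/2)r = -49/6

p = -4, q = 5, r = -6

Row-reduce the augmented matrix:
R2 ← R2 + 5/3·R1.
R3 ← R3 + 5/6·R1.
R2 ← R2 / (17/12).
R1 ← R1 − 7/4·R2.
R3 ← R3 − 23/24·R2.
R3 ← R3 / (223/102).
R1 ← R1 − 142/85·R3.
R2 ← R2 + 24/17·R3.
Reading off the reduced rows gives p = -4, q = 5, r = -6.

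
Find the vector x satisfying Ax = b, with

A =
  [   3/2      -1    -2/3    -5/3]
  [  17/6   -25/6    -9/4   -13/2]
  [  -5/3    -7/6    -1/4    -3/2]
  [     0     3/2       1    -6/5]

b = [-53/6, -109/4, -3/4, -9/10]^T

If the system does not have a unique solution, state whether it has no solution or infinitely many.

Row-reduce:
R1 ← R1 / (3/2).
R2 ← R2 − 17/6·R1.
R3 ← R3 + 5/3·R1.
R2 ← R2 / (-41/18).
R1 ← R1 + 2/3·R2.
R3 ← R3 + 41/18·R2.
R4 ← R4 − 3/2·R2.
Swap R3 and R4.
R3 ← R3 / (57/164).
R1 ← R1 + 19/123·R3.
R2 ← R2 − 107/246·R3.
Rank is 3 with 4 unknowns, leaving x_4 free.

infinitely many solutions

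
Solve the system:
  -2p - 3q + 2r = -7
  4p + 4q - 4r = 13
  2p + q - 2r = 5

no solution

Row-reduce:
R1 ← R1 / (-2).
R2 ← R2 − 4·R1.
R3 ← R3 − 2·R1.
R2 ← R2 / (-2).
R1 ← R1 − 3/2·R2.
R3 ← R3 + 2·R2.
Row 3 reduces to 0 = -1, a contradiction. The system is inconsistent.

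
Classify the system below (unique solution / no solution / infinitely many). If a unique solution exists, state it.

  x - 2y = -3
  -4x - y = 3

x = -1, y = 1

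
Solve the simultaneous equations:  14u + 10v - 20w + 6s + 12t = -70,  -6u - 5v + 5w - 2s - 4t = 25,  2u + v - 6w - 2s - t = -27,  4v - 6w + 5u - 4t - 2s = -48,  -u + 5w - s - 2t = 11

no solution

Row-reduce:
R1 ← R1 / (14).
R2 ← R2 + 6·R1.
R3 ← R3 − 2·R1.
R4 ← R4 − 5·R1.
R5 ← R5 + 1·R1.
R2 ← R2 / (-5/7).
R1 ← R1 − 5/7·R2.
R3 ← R3 + 3/7·R2.
R4 ← R4 − 3/7·R2.
R5 ← R5 − 5/7·R2.
R3 ← R3 / (-1).
R1 ← R1 + 5·R3.
R2 ← R2 − 5·R3.
R4 ← R4 + 1·R3.
R4 ← R4 / (-3/5).
R1 ← R1 − 17·R4.
R2 ← R2 + 84/5·R4.
R3 ← R3 − 16/5·R4.
Row 5 reduces to 0 = 1, a contradiction. The system is inconsistent.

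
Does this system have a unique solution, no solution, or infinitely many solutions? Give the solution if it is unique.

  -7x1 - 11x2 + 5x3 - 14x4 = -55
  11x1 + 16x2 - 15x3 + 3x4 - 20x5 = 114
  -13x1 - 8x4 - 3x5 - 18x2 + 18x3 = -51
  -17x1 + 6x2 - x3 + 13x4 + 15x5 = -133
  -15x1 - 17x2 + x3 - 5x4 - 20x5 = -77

x1 = 6, x2 = 3, x3 = 4, x4 = 0, x5 = -3

Row-reduce the augmented matrix:
R1 ← R1 / (-7).
R2 ← R2 − 11·R1.
R3 ← R3 + 13·R1.
R4 ← R4 + 17·R1.
R5 ← R5 + 15·R1.
R2 ← R2 / (-9/7).
R1 ← R1 − 11/7·R2.
R3 ← R3 − 17/7·R2.
R4 ← R4 − 229/7·R2.
R5 ← R5 − 46/7·R2.
R3 ← R3 / (-43/9).
R1 ← R1 + 85/9·R3.
R2 ← R2 − 50/9·R3.
R4 ← R4 + 1754/9·R3.
R5 ← R5 + 416/9·R3.
R4 ← R4 / (12610/43).
R1 ← R1 − 608/43·R4.
R2 ← R2 + 259/43·R4.
R3 ← R3 − 161/43·R4.
R5 ← R5 − 4341/43·R4.
R5 ← R5 / (-1643209/12610).
R1 ← R1 + 1411/6305·R5.
R2 ← R2 + 98869/12610·R5.
R3 ← R3 + 80659/12610·R5.
R4 ← R4 − 50287/12610·R5.
Reading off the reduced rows gives x1 = 6, x2 = 3, x3 = 4, x4 = 0, x5 = -3.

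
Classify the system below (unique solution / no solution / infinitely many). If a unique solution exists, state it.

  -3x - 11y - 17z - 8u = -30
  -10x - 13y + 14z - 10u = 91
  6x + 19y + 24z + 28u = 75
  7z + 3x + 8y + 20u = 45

Row-reduce:
R1 ← R1 / (-3).
R2 ← R2 + 10·R1.
R3 ← R3 − 6·R1.
R4 ← R4 − 3·R1.
R2 ← R2 / (71/3).
R1 ← R1 − 11/3·R2.
R3 ← R3 + 3·R2.
R4 ← R4 + 3·R2.
R3 ← R3 / (-74/71).
R1 ← R1 + 375/71·R3.
R2 ← R2 − 212/71·R3.
R4 ← R4 + 74/71·R3.
Rank is 3 with 4 unknowns, leaving u free.

infinitely many solutions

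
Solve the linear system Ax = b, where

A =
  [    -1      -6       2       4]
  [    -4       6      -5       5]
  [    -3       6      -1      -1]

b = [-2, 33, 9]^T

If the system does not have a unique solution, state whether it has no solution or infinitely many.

Row-reduce:
R1 ← R1 / (-1).
R2 ← R2 + 4·R1.
R3 ← R3 + 3·R1.
R2 ← R2 / (30).
R1 ← R1 − 6·R2.
R3 ← R3 − 24·R2.
R3 ← R3 / (17/5).
R1 ← R1 − 3/5·R3.
R2 ← R2 + 13/30·R3.
Rank is 3 with 4 unknowns, leaving x_4 free.

infinitely many solutions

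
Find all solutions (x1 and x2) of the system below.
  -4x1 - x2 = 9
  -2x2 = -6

Row-reduce the augmented matrix:
R1 ← R1 / (-4).
R2 ← R2 / (-2).
R1 ← R1 − 1/4·R2.
Reading off the reduced rows gives x1 = -3, x2 = 3.

x1 = -3, x2 = 3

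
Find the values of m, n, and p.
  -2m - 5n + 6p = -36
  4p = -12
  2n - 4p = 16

Row-reduce the augmented matrix:
R1 ← R1 / (-2).
Swap R2 and R3.
R2 ← R2 / (2).
R1 ← R1 − 5/2·R2.
R3 ← R3 / (4).
R1 ← R1 − 2·R3.
R2 ← R2 + 2·R3.
Reading off the reduced rows gives m = 4, n = 2, p = -3.

m = 4, n = 2, p = -3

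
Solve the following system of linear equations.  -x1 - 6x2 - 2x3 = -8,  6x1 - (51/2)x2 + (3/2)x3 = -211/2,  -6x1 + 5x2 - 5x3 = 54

Row-reduce:
R1 ← R1 / (-1).
R2 ← R2 − 6·R1.
R3 ← R3 + 6·R1.
R2 ← R2 / (-123/2).
R1 ← R1 − 6·R2.
R3 ← R3 − 41·R2.
Row 3 reduces to 0 = -1/3, a contradiction. The system is inconsistent.

no solution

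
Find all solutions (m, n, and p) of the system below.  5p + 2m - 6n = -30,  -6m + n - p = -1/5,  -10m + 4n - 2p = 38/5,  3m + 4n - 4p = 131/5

m = 1, n = 3, p = -14/5

Row-reduce the augmented matrix:
R1 ← R1 / (2).
R2 ← R2 + 6·R1.
R3 ← R3 + 10·R1.
R4 ← R4 − 3·R1.
R2 ← R2 / (-17).
R1 ← R1 + 3·R2.
R3 ← R3 + 26·R2.
R4 ← R4 − 13·R2.
R3 ← R3 / (27/17).
R1 ← R1 − 1/34·R3.
R2 ← R2 + 14/17·R3.
R4 ← R4 + 27/34·R3.
R4 reduces to 0 = 0, so the extra equation is consistent.
Reading off the reduced rows gives m = 1, n = 3, p = -14/5.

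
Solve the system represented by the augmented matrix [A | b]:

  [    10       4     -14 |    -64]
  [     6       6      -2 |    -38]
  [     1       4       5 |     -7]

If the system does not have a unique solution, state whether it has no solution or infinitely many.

no solution

Row-reduce:
R1 ← R1 / (10).
R2 ← R2 − 6·R1.
R3 ← R3 − 1·R1.
R2 ← R2 / (18/5).
R1 ← R1 − 2/5·R2.
R3 ← R3 − 18/5·R2.
Row 3 reduces to 0 = -1, a contradiction. The system is inconsistent.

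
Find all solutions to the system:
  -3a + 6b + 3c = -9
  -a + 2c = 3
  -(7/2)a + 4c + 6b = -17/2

no solution

Row-reduce:
R1 ← R1 / (-3).
R2 ← R2 + 1·R1.
R3 ← R3 + 7/2·R1.
R2 ← R2 / (-2).
R1 ← R1 + 2·R2.
R3 ← R3 + 1·R2.
Row 3 reduces to 0 = -1, a contradiction. The system is inconsistent.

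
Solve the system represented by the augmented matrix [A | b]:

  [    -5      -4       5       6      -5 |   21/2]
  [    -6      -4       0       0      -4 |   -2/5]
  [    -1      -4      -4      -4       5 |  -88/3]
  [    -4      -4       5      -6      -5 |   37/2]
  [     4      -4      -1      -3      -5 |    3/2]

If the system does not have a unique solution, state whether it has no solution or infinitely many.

x_1 = 0, x_2 = 5/2, x_3 = 5/2, x_4 = -2/3, x_5 = -12/5

Row-reduce the augmented matrix:
R1 ← R1 / (-5).
R2 ← R2 + 6·R1.
R3 ← R3 + 1·R1.
R4 ← R4 + 4·R1.
R5 ← R5 − 4·R1.
R2 ← R2 / (4/5).
R1 ← R1 − 4/5·R2.
R3 ← R3 + 16/5·R2.
R4 ← R4 + 4/5·R2.
R5 ← R5 + 36/5·R2.
R3 ← R3 / (-29).
R1 ← R1 − 5·R3.
R2 ← R2 + 15/2·R3.
R4 ← R4 + 5·R3.
R5 ← R5 + 51·R3.
R4 ← R4 / (-352/29).
R1 ← R1 − 4/29·R4.
R2 ← R2 + 6/29·R4.
R3 ← R3 − 34/29·R4.
R5 ← R5 + 93/29·R4.
R5 ← R5 / (-5367/352).
R1 ← R1 − 123/88·R5.
R2 ← R2 + 193/176·R5.
R3 ← R3 + 109/176·R5.
R4 ← R4 − 41/352·R5.
Reading off the reduced rows gives x_1 = 0, x_2 = 5/2, x_3 = 5/2, x_4 = -2/3, x_5 = -12/5.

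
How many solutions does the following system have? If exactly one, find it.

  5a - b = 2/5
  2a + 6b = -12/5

From equation 1: b = -2/5 + 5·a.
Substitute into equation 2 and solve: a = 0.
Then b = -2/5.

a = 0, b = -2/5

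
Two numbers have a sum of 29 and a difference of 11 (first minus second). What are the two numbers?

first number: 20, second number: 9

Let x = first number, y = second number.
  x + y = 29
  x - y = 11
From equation 1: x = 29 − y.
Substitute into equation 2 and solve: y = 9.
Then x = 20.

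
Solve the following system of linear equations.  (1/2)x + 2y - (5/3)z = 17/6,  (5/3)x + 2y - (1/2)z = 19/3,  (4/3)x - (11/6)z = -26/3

x = -1, y = 5, z = 4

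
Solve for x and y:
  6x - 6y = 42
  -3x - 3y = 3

Row-reduce the augmented matrix:
R1 ← R1 / (6).
R2 ← R2 + 3·R1.
R2 ← R2 / (-6).
R1 ← R1 + 1·R2.
Reading off the reduced rows gives x = 3, y = -4.

x = 3, y = -4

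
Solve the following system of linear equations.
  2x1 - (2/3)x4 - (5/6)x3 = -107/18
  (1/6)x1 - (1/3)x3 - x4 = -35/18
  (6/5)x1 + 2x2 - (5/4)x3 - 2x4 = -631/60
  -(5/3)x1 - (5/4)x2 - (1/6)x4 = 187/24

x1 = -3, x2 = -5/2, x3 = -5/3, x4 = 2

Row-reduce the augmented matrix:
R1 ← R1 / (2).
R2 ← R2 − 1/6·R1.
R3 ← R3 − 6/5·R1.
R4 ← R4 + 5/3·R1.
Swap R2 and R3.
R2 ← R2 / (2).
R4 ← R4 + 5/4·R2.
R3 ← R3 / (-19/72).
R1 ← R1 + 5/12·R3.
R2 ← R2 + 3/8·R3.
R4 ← R4 + 335/288·R3.
R4 ← R4 / (371/152).
R1 ← R1 − 22/19·R4.
R2 ← R2 − 103/190·R4.
R3 ← R3 − 68/19·R4.
Reading off the reduced rows gives x1 = -3, x2 = -5/2, x3 = -5/3, x4 = 2.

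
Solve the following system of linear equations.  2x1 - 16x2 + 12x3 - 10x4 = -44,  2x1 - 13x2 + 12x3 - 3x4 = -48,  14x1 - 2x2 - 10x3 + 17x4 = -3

Row-reduce:
R1 ← R1 / (2).
R2 ← R2 − 2·R1.
R3 ← R3 − 14·R1.
R2 ← R2 / (3).
R1 ← R1 + 8·R2.
R3 ← R3 − 110·R2.
R3 ← R3 / (-94).
R1 ← R1 − 6·R3.
Rank is 3 with 4 unknowns, leaving x4 free.

infinitely many solutions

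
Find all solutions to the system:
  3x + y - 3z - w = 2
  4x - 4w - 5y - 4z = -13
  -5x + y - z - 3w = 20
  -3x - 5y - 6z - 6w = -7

x = 0, y = 5, z = 3, w = -6

Row-reduce the augmented matrix:
R1 ← R1 / (3).
R2 ← R2 − 4·R1.
R3 ← R3 + 5·R1.
R4 ← R4 + 3·R1.
R2 ← R2 / (-19/3).
R1 ← R1 − 1/3·R2.
R3 ← R3 − 8/3·R2.
R4 ← R4 + 4·R2.
R3 ← R3 / (-6).
R1 ← R1 + 1·R3.
R4 ← R4 + 9·R3.
R4 ← R4 / (64/19).
R1 ← R1 − 28/57·R4.
R2 ← R2 − 8/19·R4.
R3 ← R3 − 55/57·R4.
Reading off the reduced rows gives x = 0, y = 5, z = 3, w = -6.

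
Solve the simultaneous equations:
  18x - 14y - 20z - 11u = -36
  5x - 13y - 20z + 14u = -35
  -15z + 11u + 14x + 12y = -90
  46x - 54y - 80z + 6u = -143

no solution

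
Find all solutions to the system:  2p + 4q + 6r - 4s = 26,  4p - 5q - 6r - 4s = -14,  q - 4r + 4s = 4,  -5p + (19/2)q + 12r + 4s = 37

Row-reduce:
R1 ← R1 / (2).
R2 ← R2 − 4·R1.
R4 ← R4 + 5·R1.
R2 ← R2 / (-13).
R1 ← R1 − 2·R2.
R3 ← R3 − 1·R2.
R4 ← R4 − 39/2·R2.
R3 ← R3 / (-70/13).
R1 ← R1 − 3/13·R3.
R2 ← R2 − 18/13·R3.
Row 4 reduces to 0 = 3, a contradiction. The system is inconsistent.

no solution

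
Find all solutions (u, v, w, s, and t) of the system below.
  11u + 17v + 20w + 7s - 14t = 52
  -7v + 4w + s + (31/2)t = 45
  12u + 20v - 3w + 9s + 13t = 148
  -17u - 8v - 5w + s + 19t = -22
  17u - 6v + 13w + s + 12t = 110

Row-reduce:
R1 ← R1 / (11).
R3 ← R3 − 12·R1.
R4 ← R4 + 17·R1.
R5 ← R5 − 17·R1.
R2 ← R2 / (-7).
R1 ← R1 − 17/11·R2.
R3 ← R3 − 16/11·R2.
R4 ← R4 − 201/11·R2.
R5 ← R5 + 355/11·R2.
R3 ← R3 / (-1847/77).
R1 ← R1 − 208/77·R3.
R2 ← R2 + 4/7·R3.
R4 ← R4 − 2799/77·R3.
R5 ← R5 + 2799/77·R3.
R4 ← R4 / (31048/1847).
R1 ← R1 − 1910/1847·R4.
R2 ← R2 + 333/1847·R4.
R3 ← R3 + 121/1847·R4.
R5 ← R5 + 31048/1847·R4.
Row 5 reduces to 0 = -2, a contradiction. The system is inconsistent.

no solution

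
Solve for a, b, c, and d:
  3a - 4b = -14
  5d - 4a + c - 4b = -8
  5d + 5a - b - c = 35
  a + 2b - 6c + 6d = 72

a = 2, b = 5, c = -5, d = 5

Row-reduce the augmented matrix:
R1 ← R1 / (3).
R2 ← R2 + 4·R1.
R3 ← R3 − 5·R1.
R4 ← R4 − 1·R1.
R2 ← R2 / (-28/3).
R1 ← R1 + 4/3·R2.
R3 ← R3 − 17/3·R2.
R4 ← R4 − 10/3·R2.
R3 ← R3 / (-11/28).
R1 ← R1 + 1/7·R3.
R2 ← R2 + 3/28·R3.
R4 ← R4 + 79/14·R3.
R4 ← R4 / (-1184/11).
R1 ← R1 + 40/11·R4.
R2 ← R2 + 30/11·R4.
R3 ← R3 + 225/11·R4.
Reading off the reduced rows gives a = 2, b = 5, c = -5, d = 5.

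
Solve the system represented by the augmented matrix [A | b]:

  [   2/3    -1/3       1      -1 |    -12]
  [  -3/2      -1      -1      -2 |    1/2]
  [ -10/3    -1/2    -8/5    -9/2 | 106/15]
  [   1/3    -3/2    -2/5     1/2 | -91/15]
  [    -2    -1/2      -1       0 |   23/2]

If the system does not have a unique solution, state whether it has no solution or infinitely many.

Row-reduce the augmented matrix:
R1 ← R1 / (2/3).
R2 ← R2 + 3/2·R1.
R3 ← R3 + 10/3·R1.
R4 ← R4 − 1/3·R1.
R5 ← R5 + 2·R1.
R2 ← R2 / (-7/4).
R1 ← R1 + 1/2·R2.
R3 ← R3 + 13/6·R2.
R4 ← R4 + 4/3·R2.
R5 ← R5 + 3/2·R2.
R3 ← R3 / (389/210).
R1 ← R1 − 8/7·R3.
R2 ← R2 + 5/7·R3.
R4 ← R4 + 389/210·R3.
R5 ← R5 − 13/14·R3.
Swap R4 and R5.
R4 ← R4 / (2153/778).
R1 ← R1 − 906/389·R4.
R2 ← R2 − 309/389·R4.
R3 ← R3 + 890/389·R4.
R5 reduces to 0 = 0, so the extra equation is consistent.
Reading off the reduced rows gives x_1 = -5, x_2 = 5, x_3 = -4, x_4 = 3.

x_1 = -5, x_2 = 5, x_3 = -4, x_4 = 3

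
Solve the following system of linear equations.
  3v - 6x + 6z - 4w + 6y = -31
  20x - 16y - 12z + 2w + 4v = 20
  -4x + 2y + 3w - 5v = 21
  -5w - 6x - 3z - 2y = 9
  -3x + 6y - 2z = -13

infinitely many solutions

Row-reduce:
R1 ← R1 / (-6).
R2 ← R2 − 20·R1.
R3 ← R3 + 4·R1.
R4 ← R4 + 6·R1.
R5 ← R5 + 3·R1.
R2 ← R2 / (4).
R1 ← R1 + 1·R2.
R3 ← R3 + 2·R2.
R4 ← R4 + 8·R2.
R5 ← R5 − 3·R2.
Swap R3 and R4.
R3 ← R3 / (7).
R1 ← R1 − 1·R3.
R2 ← R2 − 2·R3.
R5 ← R5 + 11·R3.
Swap R4 and R5.
R4 ← R4 / (-1121/42).
R1 ← R1 − 17/14·R4.
R2 ← R2 − 55/14·R4.
R3 ← R3 + 71/21·R4.
Rank is 4 with 5 unknowns, leaving v free.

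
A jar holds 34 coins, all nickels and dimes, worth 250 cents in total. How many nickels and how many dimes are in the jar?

Let n = nickels, d = dimes.
  n + d = 34
  5n + 10d = 250
Row-reduce the augmented matrix:
R2 ← R2 − 5·R1.
R2 ← R2 / (5).
R1 ← R1 − 1·R2.
Reading off the reduced rows gives n = 18, d = 16.

nickels: 18, dimes: 16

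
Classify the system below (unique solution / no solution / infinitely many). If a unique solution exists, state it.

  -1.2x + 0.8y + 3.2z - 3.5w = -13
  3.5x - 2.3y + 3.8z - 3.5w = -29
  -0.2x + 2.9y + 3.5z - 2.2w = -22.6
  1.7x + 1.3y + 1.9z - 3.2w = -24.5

x = -5, y = -3, z = -3, w = 2

Row-reduce the augmented matrix:
R1 ← R1 / (-6/5).
R2 ← R2 − 7/2·R1.
R3 ← R3 + 1/5·R1.
R4 ← R4 − 17/10·R1.
R2 ← R2 / (1/30).
R1 ← R1 + 2/3·R2.
R3 ← R3 − 83/30·R2.
R4 ← R4 − 73/30·R2.
R3 ← R3 / (-10871/10).
R1 ← R1 − 260·R3.
R2 ← R2 − 394·R3.
R4 ← R4 + 9523/10·R3.
R4 ← R4 / (-1191339/434840).
R1 ← R1 − 21185/43484·R4.
R2 ← R2 − 23323/43484·R4.
R3 ← R3 + 45447/43484·R4.
Reading off the reduced rows gives x = -5, y = -3, z = -3, w = 2.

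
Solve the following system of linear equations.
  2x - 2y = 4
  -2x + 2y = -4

infinitely many solutions

Row-reduce:
R1 ← R1 / (2).
R2 ← R2 + 2·R1.
Rank is 1 with 2 unknowns, leaving y free.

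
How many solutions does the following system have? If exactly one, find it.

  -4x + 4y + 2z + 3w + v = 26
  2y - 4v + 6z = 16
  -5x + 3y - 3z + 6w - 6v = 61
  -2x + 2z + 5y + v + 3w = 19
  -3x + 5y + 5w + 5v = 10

x = -5, y = 3, z = -1, w = 0, v = -4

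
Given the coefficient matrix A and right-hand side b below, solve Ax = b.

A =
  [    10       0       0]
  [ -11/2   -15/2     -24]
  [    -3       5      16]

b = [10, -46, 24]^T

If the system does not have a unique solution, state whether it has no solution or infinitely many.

Row-reduce:
R1 ← R1 / (10).
R2 ← R2 + 11/2·R1.
R3 ← R3 + 3·R1.
R2 ← R2 / (-15/2).
R3 ← R3 − 5·R2.
Rank is 2 with 3 unknowns, leaving x_3 free.

infinitely many solutions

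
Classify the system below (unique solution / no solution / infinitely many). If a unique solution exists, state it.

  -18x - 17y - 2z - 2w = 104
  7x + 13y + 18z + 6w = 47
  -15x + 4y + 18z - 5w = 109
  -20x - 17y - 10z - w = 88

Row-reduce the augmented matrix:
R1 ← R1 / (-18).
R2 ← R2 − 7·R1.
R3 ← R3 + 15·R1.
R4 ← R4 + 20·R1.
R2 ← R2 / (115/18).
R1 ← R1 − 17/18·R2.
R3 ← R3 − 109/6·R2.
R4 ← R4 − 17/9·R2.
R3 ← R3 / (-674/23).
R1 ← R1 + 56/23·R3.
R2 ← R2 − 62/23·R3.
R4 ← R4 + 296/23·R3.
R4 ← R4 / (12913/1685).
R1 ← R1 − 1432/1685·R4.
R2 ← R2 + 1441/1685·R4.
R3 ← R3 − 2091/3370·R4.
Reading off the reduced rows gives x = -5, y = -2, z = 4, w = 6.

x = -5, y = -2, z = 4, w = 6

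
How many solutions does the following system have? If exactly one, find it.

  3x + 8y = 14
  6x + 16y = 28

infinitely many solutions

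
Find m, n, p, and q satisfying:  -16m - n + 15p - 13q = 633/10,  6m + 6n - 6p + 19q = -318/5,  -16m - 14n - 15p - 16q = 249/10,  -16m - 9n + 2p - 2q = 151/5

m = 0, n = -12/5, p = 5/2, q = -9/5

Row-reduce the augmented matrix:
R1 ← R1 / (-16).
R2 ← R2 − 6·R1.
R3 ← R3 + 16·R1.
R4 ← R4 + 16·R1.
R2 ← R2 / (45/8).
R1 ← R1 − 1/16·R2.
R3 ← R3 + 13·R2.
R4 ← R4 + 8·R2.
R3 ← R3 / (-463/15).
R1 ← R1 + 14/15·R3.
R2 ← R2 + 1/15·R3.
R4 ← R4 + 203/15·R3.
R4 ← R4 / (25129/1389).
R1 ← R1 + 223/926·R4.
R2 ← R2 − 1133/463·R4.
R3 ← R3 + 1334/1389·R4.
Reading off the reduced rows gives m = 0, n = -12/5, p = 5/2, q = -9/5.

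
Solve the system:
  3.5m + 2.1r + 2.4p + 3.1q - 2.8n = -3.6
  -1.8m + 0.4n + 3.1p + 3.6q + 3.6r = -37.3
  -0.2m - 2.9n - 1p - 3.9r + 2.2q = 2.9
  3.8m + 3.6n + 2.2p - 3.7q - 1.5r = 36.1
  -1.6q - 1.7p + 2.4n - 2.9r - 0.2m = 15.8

Row-reduce the augmented matrix:
R1 ← R1 / (7/2).
R2 ← R2 + 9/5·R1.
R3 ← R3 + 1/5·R1.
R4 ← R4 − 19/5·R1.
R5 ← R5 + 1/5·R1.
R2 ← R2 / (-26/25).
R1 ← R1 + 4/5·R2.
R3 ← R3 + 153/50·R2.
R4 ← R4 − 166/25·R2.
R5 ← R5 − 56/25·R2.
R3 ← R3 / (-49561/3640).
R1 ← R1 + 241/91·R3.
R2 ← R2 + 1517/364·R3.
R4 ← R4 − 24813/910·R3.
R5 ← R5 − 7073/910·R3.
R4 ← R4 / (24965/99122).
R1 ← R1 + 29715/49561·R4.
R2 ← R2 + 51748/49561·R4.
R3 ← R3 − 46978/49561·R4.
R5 ← R5 − 594086/247805·R4.
R5 ← R5 / (20817827/249650).
R1 ← R1 + 105456/4993·R5.
R2 ← R2 + 914463/24965·R5.
R3 ← R3 − 882108/24965·R5.
R4 ← R4 + 896661/24965·R5.
Reading off the reduced rows gives m = 5, n = 0, p = -1, q = -4, r = -3.

m = 5, n = 0, p = -1, q = -4, r = -3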